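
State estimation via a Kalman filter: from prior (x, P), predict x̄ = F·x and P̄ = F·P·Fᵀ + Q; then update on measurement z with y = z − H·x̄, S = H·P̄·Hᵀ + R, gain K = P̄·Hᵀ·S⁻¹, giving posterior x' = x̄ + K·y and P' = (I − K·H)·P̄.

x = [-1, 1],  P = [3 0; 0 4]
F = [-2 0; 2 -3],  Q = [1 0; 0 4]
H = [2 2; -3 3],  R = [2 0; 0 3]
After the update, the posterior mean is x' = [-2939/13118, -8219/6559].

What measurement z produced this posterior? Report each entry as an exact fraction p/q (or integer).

z = [-3, -3]

x̄ = F·x = [2, -5]
P̄ = F·P·Fᵀ + Q = [13 -12; -12 52]
S = H·P̄·Hᵀ + R = [166 234; 234 804]
K = P̄·Hᵀ·S⁻¹ = [3193/13118 -2153/13118; 1616/6559 1096/6559]
x' − x̄ = [-29175/13118, 24576/6559] = K·y
y = (KᵀK)⁻¹·Kᵀ·(x' − x̄) = [3, 18]
z = y + H·x̄ = [3, 18] + [-6, -21] = [-3, -3]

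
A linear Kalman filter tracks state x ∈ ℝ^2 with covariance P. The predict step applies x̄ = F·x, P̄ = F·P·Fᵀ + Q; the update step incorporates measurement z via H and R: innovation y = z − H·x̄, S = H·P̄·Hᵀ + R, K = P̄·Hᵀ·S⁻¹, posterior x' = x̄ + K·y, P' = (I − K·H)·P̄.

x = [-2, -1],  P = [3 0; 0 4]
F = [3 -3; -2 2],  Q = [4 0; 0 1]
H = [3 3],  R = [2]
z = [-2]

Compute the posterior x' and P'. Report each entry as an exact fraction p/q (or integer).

x̄ = F·x = [-3, 2]
P̄ = F·P·Fᵀ + Q = [67 -42; -42 29]
y = z − H·x̄ = [1]
S = H·P̄·Hᵀ + R = [110]
K = P̄·Hᵀ·S⁻¹ = [15/22; -39/110]
x' = x̄ + K·y = [-51/22, 181/110]
P' = (I − K·H)·P̄ = [349/22 -339/22; -339/22 1669/110]

x' = [-51/22, 181/110]
P' = [349/22 -339/22; -339/22 1669/110]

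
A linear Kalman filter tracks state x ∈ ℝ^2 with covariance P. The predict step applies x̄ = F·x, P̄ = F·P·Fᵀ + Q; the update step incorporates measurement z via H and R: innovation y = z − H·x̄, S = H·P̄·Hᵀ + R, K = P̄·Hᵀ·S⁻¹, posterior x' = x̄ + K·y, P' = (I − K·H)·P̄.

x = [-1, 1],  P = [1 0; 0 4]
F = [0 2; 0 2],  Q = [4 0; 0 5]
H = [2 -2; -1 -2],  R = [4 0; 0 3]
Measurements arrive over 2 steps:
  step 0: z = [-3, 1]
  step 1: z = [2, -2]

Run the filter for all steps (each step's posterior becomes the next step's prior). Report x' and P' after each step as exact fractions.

step 0: x̄ = F·x = [2, 2]
step 0: P̄ = F·P·Fᵀ + Q = [20 16; 16 21]
step 0: y = z − H·x̄ = [-3, 7]
step 0: S = H·P̄·Hᵀ + R = [40 12; 12 171]
step 0: K = P̄·Hᵀ·S⁻¹ = [83/279 -272/837; -169/1116 -275/837]
step 0: x' = x̄ + K·y = [-977/837, 517/3348]
step 0: P' = (I − K·H)·P̄ = [604/837 106/837; 106/837 719/1674]
step 1: x̄ = F·x = [517/1674, 517/1674]
step 1: P̄ = F·P·Fᵀ + Q = [4786/837 1438/837; 1438/837 5623/837]
step 1: y = z − H·x̄ = [2, -599/558]
step 1: S = H·P̄·Hᵀ + R = [40 12; 12 3949/93]
step 1: K = P̄·Hᵀ·S⁻¹ = [5226/18071 -16118/54213; -11289/72284 -16955/54213]
step 1: x' = x̄ + K·y = [43601/36142, 12007/36142]
step 1: P' = (I − K·H)·P̄ = [37022/54213 5666/54213; 5666/54213 45199/108426]

step 0: x' = [-977/837, 517/3348], P' = [604/837 106/837; 106/837 719/1674]
step 1: x' = [43601/36142, 12007/36142], P' = [37022/54213 5666/54213; 5666/54213 45199/108426]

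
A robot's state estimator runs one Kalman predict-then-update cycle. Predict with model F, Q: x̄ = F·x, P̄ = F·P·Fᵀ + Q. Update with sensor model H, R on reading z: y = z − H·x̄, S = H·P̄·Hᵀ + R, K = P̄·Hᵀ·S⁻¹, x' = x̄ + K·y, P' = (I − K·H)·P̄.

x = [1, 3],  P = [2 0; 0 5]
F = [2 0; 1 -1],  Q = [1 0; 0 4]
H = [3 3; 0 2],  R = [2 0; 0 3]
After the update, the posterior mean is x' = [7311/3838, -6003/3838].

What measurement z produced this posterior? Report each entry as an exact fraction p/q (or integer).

x̄ = F·x = [2, -2]
P̄ = F·P·Fᵀ + Q = [9 4; 4 11]
S = H·P̄·Hᵀ + R = [254 90; 90 47]
K = P̄·Hᵀ·S⁻¹ = [1113/3838 -739/1919; 135/3838 769/1919]
x' − x̄ = [-365/3838, 1673/3838] = K·y
y = (KᵀK)⁻¹·Kᵀ·(x' − x̄) = [1, 1]
z = y + H·x̄ = [1, 1] + [0, -4] = [1, -3]

z = [1, -3]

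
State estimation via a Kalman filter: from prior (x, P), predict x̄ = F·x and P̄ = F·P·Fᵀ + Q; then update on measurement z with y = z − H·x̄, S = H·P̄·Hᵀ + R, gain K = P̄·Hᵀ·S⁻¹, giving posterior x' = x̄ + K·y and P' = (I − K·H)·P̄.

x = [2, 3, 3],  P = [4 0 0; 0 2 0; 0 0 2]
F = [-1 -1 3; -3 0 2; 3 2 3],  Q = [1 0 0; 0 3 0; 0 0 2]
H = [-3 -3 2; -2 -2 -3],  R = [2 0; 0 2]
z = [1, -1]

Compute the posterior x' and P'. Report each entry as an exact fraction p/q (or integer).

x̄ = F·x = [4, 0, 21]
P̄ = F·P·Fᵀ + Q = [25 24 2; 24 47 -24; 2 -24 64]
y = z − H·x̄ = [-29, 70]
S = H·P̄·Hᵀ + R = [1602 226; 226 794]
K = P̄·Hᵀ·S⁻¹ = [-45019/610456 -67145/610456; -95707/610456 -26577/610456; 4261/27748 -6385/27748]
x' = x̄ + K·y = [-952775/610456, 915113/610456, 12189/27748]
P' = (I − K·H)·P̄ = [1840603/610456 -1799165/610456 779/27748; -1799165/610456 1851515/610456 -781/27748; 779/27748 -781/27748 2129/13874]

x' = [-952775/610456, 915113/610456, 12189/27748]
P' = [1840603/610456 -1799165/610456 779/27748; -1799165/610456 1851515/610456 -781/27748; 779/27748 -781/27748 2129/13874]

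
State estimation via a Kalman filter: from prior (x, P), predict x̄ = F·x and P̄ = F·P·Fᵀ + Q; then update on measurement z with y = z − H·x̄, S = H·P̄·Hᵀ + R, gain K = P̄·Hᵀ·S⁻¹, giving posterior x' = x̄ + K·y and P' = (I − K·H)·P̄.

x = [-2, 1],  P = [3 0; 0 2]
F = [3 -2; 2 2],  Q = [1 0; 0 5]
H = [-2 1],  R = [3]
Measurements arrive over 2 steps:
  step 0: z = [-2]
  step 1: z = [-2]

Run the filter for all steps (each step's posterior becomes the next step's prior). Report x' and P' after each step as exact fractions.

step 0: x̄ = F·x = [-8, -2]
step 0: P̄ = F·P·Fᵀ + Q = [36 10; 10 25]
step 0: y = z − H·x̄ = [-16]
step 0: S = H·P̄·Hᵀ + R = [132]
step 0: K = P̄·Hᵀ·S⁻¹ = [-31/66; 5/132]
step 0: x' = x̄ + K·y = [-16/33, -86/33]
step 0: P' = (I − K·H)·P̄ = [227/33 815/66; 815/66 3275/132]
step 1: x̄ = F·x = [124/33, -68/11]
step 1: P̄ = F·P·Fᵀ + Q = [461/33 -366/11; -366/11 2536/11]
step 1: y = z − H·x̄ = [386/33]
step 1: S = H·P̄·Hᵀ + R = [13943/33]
step 1: K = P̄·Hᵀ·S⁻¹ = [-2020/13943; 9804/13943]
step 1: x' = x̄ + K·y = [28764/13943, 28484/13943]
step 1: P' = (I − K·H)·P̄ = [71131/13943 136202/13943; 136202/13943 301816/13943]

step 0: x' = [-16/33, -86/33], P' = [227/33 815/66; 815/66 3275/132]
step 1: x' = [28764/13943, 28484/13943], P' = [71131/13943 136202/13943; 136202/13943 301816/13943]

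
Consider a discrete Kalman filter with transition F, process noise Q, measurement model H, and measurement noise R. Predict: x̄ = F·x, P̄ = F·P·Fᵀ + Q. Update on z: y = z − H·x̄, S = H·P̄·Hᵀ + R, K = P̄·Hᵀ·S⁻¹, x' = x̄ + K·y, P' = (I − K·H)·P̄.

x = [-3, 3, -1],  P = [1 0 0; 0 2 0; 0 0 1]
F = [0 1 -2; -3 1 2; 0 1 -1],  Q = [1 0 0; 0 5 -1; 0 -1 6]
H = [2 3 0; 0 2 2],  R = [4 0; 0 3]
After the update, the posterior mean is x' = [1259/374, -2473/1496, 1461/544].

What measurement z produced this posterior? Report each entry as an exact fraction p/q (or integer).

z = [1, 2]

x̄ = F·x = [5, 10, 4]
P̄ = F·P·Fᵀ + Q = [7 -2 4; -2 20 -1; 4 -1 9]
S = H·P̄·Hᵀ + R = [188 122; 122 111]
K = P̄·Hᵀ·S⁻¹ = [25/374 -7/187; 395/1496 39/748; -127/544 109/272]
x' − x̄ = [-611/374, -17433/1496, -715/544] = K·y
y = (KᵀK)⁻¹·Kᵀ·(x' − x̄) = [-39, -26]
z = y + H·x̄ = [-39, -26] + [40, 28] = [1, 2]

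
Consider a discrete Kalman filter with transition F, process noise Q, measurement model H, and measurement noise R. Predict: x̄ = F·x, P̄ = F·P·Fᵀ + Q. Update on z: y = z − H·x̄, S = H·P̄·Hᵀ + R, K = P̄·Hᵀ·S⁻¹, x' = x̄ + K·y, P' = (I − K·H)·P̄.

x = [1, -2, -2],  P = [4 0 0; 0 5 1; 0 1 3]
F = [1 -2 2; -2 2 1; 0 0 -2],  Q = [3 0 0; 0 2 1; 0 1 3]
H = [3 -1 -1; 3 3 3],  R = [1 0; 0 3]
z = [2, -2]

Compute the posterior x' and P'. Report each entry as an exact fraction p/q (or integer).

x' = [1649/5081, -25592/5081, 20332/5081]
P' = [2103/25405 652/25405 -136/5081; 652/25405 333753/25405 -65409/5081; -136/5081 -65409/5081 65319/5081]

x̄ = F·x = [1, -8, 4]
P̄ = F·P·Fᵀ + Q = [31 -20 -8; -20 45 -9; -8 -9 15]
y = z − H·x̄ = [-5, 7]
S = H·P̄·Hᵀ + R = [490 -15; -15 156]
K = P̄·Hᵀ·S⁻¹ = [6337/25405 415/5081; -4752/25405 1472/5081; -318/5081 -226/5081]
x' = x̄ + K·y = [1649/5081, -25592/5081, 20332/5081]
P' = (I − K·H)·P̄ = [2103/25405 652/25405 -136/5081; 652/25405 333753/25405 -65409/5081; -136/5081 -65409/5081 65319/5081]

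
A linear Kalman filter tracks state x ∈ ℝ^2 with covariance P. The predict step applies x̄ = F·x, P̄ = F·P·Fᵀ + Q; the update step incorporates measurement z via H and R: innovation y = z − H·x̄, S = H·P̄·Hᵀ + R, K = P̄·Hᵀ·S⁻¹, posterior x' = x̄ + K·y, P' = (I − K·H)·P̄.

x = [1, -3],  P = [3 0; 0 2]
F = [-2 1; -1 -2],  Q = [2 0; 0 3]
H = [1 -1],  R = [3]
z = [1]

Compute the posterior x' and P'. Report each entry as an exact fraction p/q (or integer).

x' = [9/29, 13/29]
P' = [268/29 226/29; 226/29 262/29]

x̄ = F·x = [-5, 5]
P̄ = F·P·Fᵀ + Q = [16 2; 2 14]
y = z − H·x̄ = [11]
S = H·P̄·Hᵀ + R = [29]
K = P̄·Hᵀ·S⁻¹ = [14/29; -12/29]
x' = x̄ + K·y = [9/29, 13/29]
P' = (I − K·H)·P̄ = [268/29 226/29; 226/29 262/29]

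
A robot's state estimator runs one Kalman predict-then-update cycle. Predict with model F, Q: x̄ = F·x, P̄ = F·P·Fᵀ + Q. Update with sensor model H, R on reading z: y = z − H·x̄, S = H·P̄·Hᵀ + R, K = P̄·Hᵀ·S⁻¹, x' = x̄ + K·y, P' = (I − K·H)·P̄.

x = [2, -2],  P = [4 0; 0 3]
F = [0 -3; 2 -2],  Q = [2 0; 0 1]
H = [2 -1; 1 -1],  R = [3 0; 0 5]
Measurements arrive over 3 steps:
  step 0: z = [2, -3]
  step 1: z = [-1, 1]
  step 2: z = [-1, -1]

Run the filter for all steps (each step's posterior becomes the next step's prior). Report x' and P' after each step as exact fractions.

step 0: x' = [4828/963, 7667/963], P' = [4571/963 6991/963; 6991/963 12326/963]
step 1: x' = [-1515393/2294309, -716437/2294309], P' = [5015780/2294309 5879830/2294309; 5879830/2294309 9742625/2294309]
step 2: x' = [-621119036/669650373, -487997878/669650373], P' = [4108536469/2008951119 4774887389/2008951119; 4774887389/2008951119 8047141204/2008951119]

step 0: x̄ = F·x = [6, 8]
step 0: P̄ = F·P·Fᵀ + Q = [29 18; 18 29]
step 0: y = z − H·x̄ = [-2, -1]
step 0: S = H·P̄·Hᵀ + R = [76 33; 33 27]
step 0: K = P̄·Hᵀ·S⁻¹ = [239/321 -484/963; 184/321 -1067/963]
step 0: x' = x̄ + K·y = [4828/963, 7667/963]
step 0: P' = (I − K·H)·P̄ = [4571/963 6991/963; 6991/963 12326/963]
step 1: x̄ = F·x = [-7667/321, -5678/963]
step 1: P̄ = F·P·Fᵀ + Q = [12540/107 10670/321; 10670/321 12623/963]
step 1: y = z − H·x̄ = [39361/963, 18286/963]
step 1: S = H·P̄·Hᵀ + R = [338912/963 142313/963; 142313/963 66278/963]
step 1: K = P̄·Hᵀ·S⁻¹ = [1383910/2294309 -172810/2294309; 672345/2294309 -772559/2294309]
step 1: x' = x̄ + K·y = [-1515393/2294309, -716437/2294309]
step 1: P' = (I − K·H)·P̄ = [5015780/2294309 5879830/2294309; 5879830/2294309 9742625/2294309]
step 2: x̄ = F·x = [2149311/2294309, -1597912/2294309]
step 2: P̄ = F·P·Fᵀ + Q = [92272243/2294309 23176770/2294309; 23176770/2294309 14289289/2294309]
step 2: y = z − H·x̄ = [-8190843/2294309, -6041532/2294309]
step 2: S = H·P̄·Hᵀ + R = [297554108/2294309 129303465/2294309; 129303465/2294309 71679537/2294309]
step 2: K = P̄·Hᵀ·S⁻¹ = [382465061/669650373 -133270184/2008951119; 166959286/669650373 -654450763/2008951119]
step 2: x' = x̄ + K·y = [-621119036/669650373, -487997878/669650373]
step 2: P' = (I − K·H)·P̄ = [4108536469/2008951119 4774887389/2008951119; 4774887389/2008951119 8047141204/2008951119]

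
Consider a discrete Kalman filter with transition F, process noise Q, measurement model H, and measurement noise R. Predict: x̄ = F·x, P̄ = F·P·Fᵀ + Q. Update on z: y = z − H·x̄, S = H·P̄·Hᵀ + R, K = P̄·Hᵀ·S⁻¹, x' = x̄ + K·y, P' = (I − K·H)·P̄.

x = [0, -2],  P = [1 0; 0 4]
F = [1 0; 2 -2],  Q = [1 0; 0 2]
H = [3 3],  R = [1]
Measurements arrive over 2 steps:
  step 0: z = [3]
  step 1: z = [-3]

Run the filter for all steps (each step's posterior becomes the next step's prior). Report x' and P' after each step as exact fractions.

step 0: x' = [-108/253, 364/253], P' = [362/253 -358/253; -358/253 382/253]
step 1: x' = [20493/88822, -55057/44411], P' = [65685/88822 -31815/44411; -31815/44411 35708/44411]

step 0: x̄ = F·x = [0, 4]
step 0: P̄ = F·P·Fᵀ + Q = [2 2; 2 22]
step 0: y = z − H·x̄ = [-9]
step 0: S = H·P̄·Hᵀ + R = [253]
step 0: K = P̄·Hᵀ·S⁻¹ = [12/253; 72/253]
step 0: x' = x̄ + K·y = [-108/253, 364/253]
step 0: P' = (I − K·H)·P̄ = [362/253 -358/253; -358/253 382/253]
step 1: x̄ = F·x = [-108/253, -944/253]
step 1: P̄ = F·P·Fᵀ + Q = [615/253 1440/253; 1440/253 6346/253]
step 1: y = z − H·x̄ = [2397/253]
step 1: S = H·P̄·Hᵀ + R = [88822/253]
step 1: K = P̄·Hᵀ·S⁻¹ = [6165/88822; 11679/44411]
step 1: x' = x̄ + K·y = [20493/88822, -55057/44411]
step 1: P' = (I − K·H)·P̄ = [65685/88822 -31815/44411; -31815/44411 35708/44411]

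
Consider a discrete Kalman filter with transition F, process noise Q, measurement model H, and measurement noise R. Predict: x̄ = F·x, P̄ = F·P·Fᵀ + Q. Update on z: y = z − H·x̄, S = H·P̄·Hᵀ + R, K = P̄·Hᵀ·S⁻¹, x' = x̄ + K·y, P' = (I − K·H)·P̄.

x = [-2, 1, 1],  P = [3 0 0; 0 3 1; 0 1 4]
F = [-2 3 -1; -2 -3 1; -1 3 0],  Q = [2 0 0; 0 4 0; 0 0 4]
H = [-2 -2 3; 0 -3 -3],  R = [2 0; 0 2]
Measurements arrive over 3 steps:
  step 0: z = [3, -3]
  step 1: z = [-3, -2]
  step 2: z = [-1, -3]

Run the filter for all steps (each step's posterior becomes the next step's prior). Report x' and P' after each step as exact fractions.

step 0: x̄ = F·x = [6, 2, 5]
step 0: P̄ = F·P·Fᵀ + Q = [39 -13 30; -13 41 -18; 30 -18 34]
step 0: y = z − H·x̄ = [4, 18]
step 0: S = H·P̄·Hᵀ + R = [380 96; 96 353]
step 0: K = P̄·Hᵀ·S⁻¹ = [9155/62462 -5757/31231; -16103/62462 -3915/31231; 16071/62462 -6432/31231]
step 0: x' = x̄ + K·y = [102070/31231, -40214/31231, 72521/31231]
step 0: P' = (I − K·H)·P̄ = [750457/31231 -299711/31231 303549/31231; -299711/31231 124671/31231 -122061/31231; 303549/31231 -122061/31231 126349/31231]
step 1: x̄ = F·x = [-397303/31231, -10977/31231, -222712/31231]
step 1: P̄ = F·P·Fᵀ + Q = [9855772/31231 1021074/31231 5990084/31231; 1021074/31231 296778/31231 608276/31231; 5990084/31231 608276/31231 3795686/31231]
step 1: y = z − H·x̄ = [-242117/31231, -763529/31231]
step 1: S = H·P̄·Hᵀ + R = [3822108/31231 7861614/31231; 7861614/31231 47843606/31231]
step 1: K = P̄·Hᵀ·S⁻¹ = [-125327071/969056823 -135144206/323018941; -46560779/323018941 -10680756/323018941; 138372068/969056823 -96779885/323018941]
step 1: x' = x̄ + K·y = [-206323420/138436689, 72649630/46145563, -126431461/138436689]
step 1: P' = (I − K·H)·P̄ = [17578022464/969056823 -2272968370/323018941 7089193522/969056823; -2272968370/323018941 932083962/323018941 -924963458/323018941; 7089193522/969056823 -924963458/323018941 2968450144/969056823]
step 2: x̄ = F·x = [397641657/46145563, -367631291/138436689, 860170090/138436689]
step 2: P̄ = F·P·Fᵀ + Q = [75739299424/323018941 8509343498/323018941 45702107512/323018941; 8509343498/323018941 8788741102/969056823 15032628640/969056823; 45702107512/323018941 15032628640/969056823 87533947390/969056823]
step 2: y = z − H·x̄ = [-14635063/1896393, 354102110/46145563]
step 2: S = H·P̄·Hᵀ + R = [1538726404/13274751 893311198/4424917; 893311198/4424917 379809875198/323018941]
step 2: K = P̄·Hᵀ·S⁻¹ = [-235208708631/1780391548499 -9385717070376/23145090130487; -254734868761/1780391548499 -883062010434/23145090130487; 252226725782/1780391548499 -6813246861813/23145090130487]
step 2: x' = x̄ + K·y = [151019117327346/23145090130487, -42683858029270/23145090130487, 66224236441154/23145090130487]
step 2: P' = (I − K·H)·P̄ = [404212596544124/23145090130487 -156707666504618/23145090130487 162964811218202/23145090130487; -156707666504618/23145090130487 64360912723578/23145090130487 -63772204716622/23145090130487; 162964811218202/23145090130487 -63772204716622/23145090130487 68314369291164/23145090130487]

step 0: x' = [102070/31231, -40214/31231, 72521/31231], P' = [750457/31231 -299711/31231 303549/31231; -299711/31231 124671/31231 -122061/31231; 303549/31231 -122061/31231 126349/31231]
step 1: x' = [-206323420/138436689, 72649630/46145563, -126431461/138436689], P' = [17578022464/969056823 -2272968370/323018941 7089193522/969056823; -2272968370/323018941 932083962/323018941 -924963458/323018941; 7089193522/969056823 -924963458/323018941 2968450144/969056823]
step 2: x' = [151019117327346/23145090130487, -42683858029270/23145090130487, 66224236441154/23145090130487], P' = [404212596544124/23145090130487 -156707666504618/23145090130487 162964811218202/23145090130487; -156707666504618/23145090130487 64360912723578/23145090130487 -63772204716622/23145090130487; 162964811218202/23145090130487 -63772204716622/23145090130487 68314369291164/23145090130487]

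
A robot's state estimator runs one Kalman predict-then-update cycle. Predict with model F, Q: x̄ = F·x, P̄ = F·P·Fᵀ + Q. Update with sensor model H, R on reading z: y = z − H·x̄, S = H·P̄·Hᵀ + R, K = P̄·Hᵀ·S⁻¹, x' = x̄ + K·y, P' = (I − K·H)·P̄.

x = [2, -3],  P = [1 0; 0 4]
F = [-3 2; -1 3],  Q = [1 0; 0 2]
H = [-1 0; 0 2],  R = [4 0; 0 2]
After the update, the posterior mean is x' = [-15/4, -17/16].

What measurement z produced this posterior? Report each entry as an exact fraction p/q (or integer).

x̄ = F·x = [-12, -11]
P̄ = F·P·Fᵀ + Q = [26 27; 27 39]
S = H·P̄·Hᵀ + R = [30 -54; -54 158]
K = P̄·Hᵀ·S⁻¹ = [-149/228 9/76; -9/304 147/304]
x' − x̄ = [33/4, 159/16] = K·y
y = (KᵀK)⁻¹·Kᵀ·(x' − x̄) = [-9, 20]
z = y + H·x̄ = [-9, 20] + [12, -22] = [3, -2]

z = [3, -2]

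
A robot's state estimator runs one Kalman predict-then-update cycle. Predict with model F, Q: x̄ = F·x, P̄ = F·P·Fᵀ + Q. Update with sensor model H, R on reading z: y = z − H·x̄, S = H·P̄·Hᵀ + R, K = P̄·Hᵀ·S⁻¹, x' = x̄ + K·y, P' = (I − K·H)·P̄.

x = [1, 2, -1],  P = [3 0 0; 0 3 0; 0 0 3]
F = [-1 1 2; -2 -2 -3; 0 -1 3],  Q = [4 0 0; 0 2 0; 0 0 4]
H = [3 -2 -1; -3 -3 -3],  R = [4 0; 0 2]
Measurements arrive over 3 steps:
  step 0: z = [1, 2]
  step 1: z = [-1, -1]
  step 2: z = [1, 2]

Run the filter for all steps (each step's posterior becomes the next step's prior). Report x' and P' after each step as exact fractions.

step 0: x̄ = F·x = [-1, -3, -5]
step 0: P̄ = F·P·Fᵀ + Q = [22 -18 15; -18 53 -21; 15 -21 34]
step 0: y = z − H·x̄ = [-7, -25]
step 0: S = H·P̄·Hᵀ + R = [490 -3; -3 551]
step 0: K = P̄·Hᵀ·S⁻¹ = [47766/269981 -27669/269981; -76715/269981 -20997/269981; 28951/269981 -41001/269981]
step 0: x' = x̄ + K·y = [87382/269981, 251987/269981, -527537/269981]
step 0: P' = (I − K·H)·P̄ = [206807/269981 617718/269981 -806079/269981; 617718/269981 2763734/269981 -3367454/269981; -806079/269981 -3367454/269981 4200867/269981]
step 1: x̄ = F·x = [-890469/269981, 903873/269981, -1834598/269981]
step 1: P̄ = F·P·Fᵀ + Q = [9372997/269981 -5940799/269981 22109969/269981; -5940799/269981 5089277/269981 -16106063/269981; 22109969/269981 -16106063/269981 61856185/269981]
step 1: y = z − H·x̄ = [2374574/269981, -5733563/269981]
step 1: S = H·P̄·Hᵀ + R = [41855712/269981 -128044740/269981; -128044740/269981 688542019/269981]
step 1: K = P̄·Hᵀ·S⁻¹ = [193441330/958706431 -70719249/958706431; -1552092103/11504477172 46780880/958706431; -249287689/3834825724 -295049112/958706431]
step 1: x' = x̄ + K·y = [41172028/958706431, 6471520717/5752238586, -1593788047/1917412862]
step 1: P' = (I − K·H)·P̄ = [393355718/958706431 752511386/958706431 -1098720938/958706431; 752511386/958706431 10675790495/2876119293 -4342295471/958706431; -1098720938/958706431 -4342295471/958706431 5637715817/958706431]
step 2: x̄ = F·x = [-3338239733/5752238586, 906986653/5752238586, -10407806570/2876119293]
step 2: P̄ = F·P·Fᵀ + Q = [47574961913/2876119293 -25985963683/2876119293 89922230398/2876119293; -25985963683/2876119293 27577678781/2876119293 -67494041630/2876119293; 89922230398/2876119293 -67494041630/2876119293 252559913204/2876119293]
step 2: y = z − H·x̄ = [-3234682049/5752238586, -9706020248/958706431]
step 2: S = H·P̄·Hᵀ + R = [304871778005/2876119293 -191350236976/958706431; -191350236976/958706431 963708425066/958706431]
step 2: K = P̄·Hᵀ·S⁻¹ = [19275477258769/95943218647271 -7274377670934/95943218647271; -13250409298775/95943218647271 3930039694542/95943218647271; -5833717723018/95943218647271 -28535110980030/95943218647271]
step 2: x' = x̄ + K·y = [7127666265238/95943218647271, -17208985295803/95943218647271, -55017278287813/95943218647271]
step 2: P' = (I − K·H)·P̄ = [38729447763188/95943218647271 72966296903720/95943218647271 -106846159552952/95943218647271; 72966296903720/95943218647271 347486851273008/95943218647271 -423073174639756/95943218647271; -106846159552952/95943218647271 -423073174639756/95943218647271 548942741512728/95943218647271]

step 0: x' = [87382/269981, 251987/269981, -527537/269981], P' = [206807/269981 617718/269981 -806079/269981; 617718/269981 2763734/269981 -3367454/269981; -806079/269981 -3367454/269981 4200867/269981]
step 1: x' = [41172028/958706431, 6471520717/5752238586, -1593788047/1917412862], P' = [393355718/958706431 752511386/958706431 -1098720938/958706431; 752511386/958706431 10675790495/2876119293 -4342295471/958706431; -1098720938/958706431 -4342295471/958706431 5637715817/958706431]
step 2: x' = [7127666265238/95943218647271, -17208985295803/95943218647271, -55017278287813/95943218647271], P' = [38729447763188/95943218647271 72966296903720/95943218647271 -106846159552952/95943218647271; 72966296903720/95943218647271 347486851273008/95943218647271 -423073174639756/95943218647271; -106846159552952/95943218647271 -423073174639756/95943218647271 548942741512728/95943218647271]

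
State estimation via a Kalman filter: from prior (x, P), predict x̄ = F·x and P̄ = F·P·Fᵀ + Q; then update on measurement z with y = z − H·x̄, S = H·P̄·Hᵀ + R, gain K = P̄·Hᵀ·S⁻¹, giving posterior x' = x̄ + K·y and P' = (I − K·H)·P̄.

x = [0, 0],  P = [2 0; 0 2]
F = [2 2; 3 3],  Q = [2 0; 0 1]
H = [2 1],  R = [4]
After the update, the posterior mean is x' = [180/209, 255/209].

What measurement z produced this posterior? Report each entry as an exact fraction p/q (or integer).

x̄ = F·x = [0, 0]
P̄ = F·P·Fᵀ + Q = [18 24; 24 37]
S = H·P̄·Hᵀ + R = [209]
K = P̄·Hᵀ·S⁻¹ = [60/209; 85/209]
x' − x̄ = [180/209, 255/209] = K·y
y = (KᵀK)⁻¹·Kᵀ·(x' − x̄) = [3]
z = y + H·x̄ = [3] + [0] = [3]

z = [3]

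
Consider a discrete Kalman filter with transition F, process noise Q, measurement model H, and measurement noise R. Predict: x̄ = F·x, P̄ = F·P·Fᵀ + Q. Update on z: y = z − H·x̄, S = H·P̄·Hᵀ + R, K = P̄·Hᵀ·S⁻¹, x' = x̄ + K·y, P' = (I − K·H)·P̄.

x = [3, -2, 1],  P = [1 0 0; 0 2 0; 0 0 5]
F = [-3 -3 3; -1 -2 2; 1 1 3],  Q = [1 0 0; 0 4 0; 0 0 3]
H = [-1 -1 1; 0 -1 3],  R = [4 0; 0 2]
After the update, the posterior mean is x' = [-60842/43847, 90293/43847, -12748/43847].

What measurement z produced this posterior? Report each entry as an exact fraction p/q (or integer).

z = [-1, -3]

x̄ = F·x = [0, 3, 4]
P̄ = F·P·Fᵀ + Q = [73 45 36; 45 33 25; 36 25 51]
S = H·P̄·Hᵀ + R = [129 23; 23 344]
K = P̄·Hᵀ·S⁻¹ = [-29657/43847 10013/43847; -19198/43847 6637/43847; -6384/43847 16742/43847]
x' − x̄ = [-60842/43847, -41248/43847, -188136/43847] = K·y
y = (KᵀK)⁻¹·Kᵀ·(x' − x̄) = [-2, -12]
z = y + H·x̄ = [-2, -12] + [1, 9] = [-1, -3]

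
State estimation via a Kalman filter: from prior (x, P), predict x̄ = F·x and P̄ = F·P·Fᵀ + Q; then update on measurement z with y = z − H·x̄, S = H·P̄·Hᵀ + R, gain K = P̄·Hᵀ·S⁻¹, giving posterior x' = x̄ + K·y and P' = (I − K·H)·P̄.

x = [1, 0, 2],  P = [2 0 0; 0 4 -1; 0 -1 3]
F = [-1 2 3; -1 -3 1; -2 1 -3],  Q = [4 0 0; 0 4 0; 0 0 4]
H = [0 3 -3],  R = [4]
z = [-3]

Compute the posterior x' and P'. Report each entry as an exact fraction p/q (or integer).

x̄ = F·x = [5, 1, -8]
P̄ = F·P·Fᵀ + Q = [37 -6 -12; -6 51 -27; -12 -27 49]
y = z − H·x̄ = [-30]
S = H·P̄·Hᵀ + R = [1390]
K = P̄·Hᵀ·S⁻¹ = [9/695; 117/695; -114/695]
x' = x̄ + K·y = [641/139, -563/139, -428/139]
P' = (I − K·H)·P̄ = [25553/695 -6276/695 -6288/695; -6276/695 8067/695 7911/695; -6288/695 7911/695 8063/695]

x' = [641/139, -563/139, -428/139]
P' = [25553/695 -6276/695 -6288/695; -6276/695 8067/695 7911/695; -6288/695 7911/695 8063/695]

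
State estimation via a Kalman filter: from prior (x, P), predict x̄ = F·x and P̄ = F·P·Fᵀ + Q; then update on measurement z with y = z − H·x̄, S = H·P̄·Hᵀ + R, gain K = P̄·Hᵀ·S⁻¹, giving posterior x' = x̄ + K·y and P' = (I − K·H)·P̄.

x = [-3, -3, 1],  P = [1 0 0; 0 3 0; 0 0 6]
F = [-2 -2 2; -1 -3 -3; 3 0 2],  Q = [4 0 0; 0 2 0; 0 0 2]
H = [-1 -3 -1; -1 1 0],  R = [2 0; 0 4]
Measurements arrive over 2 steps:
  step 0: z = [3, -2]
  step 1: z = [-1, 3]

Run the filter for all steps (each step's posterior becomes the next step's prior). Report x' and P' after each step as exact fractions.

step 0: x' = [181244/55563, 36518/55563, -444253/55563], P' = [150388/55563 9820/55563 -153296/55563; 9820/55563 82816/55563 -230252/55563; -153296/55563 -230252/55563 843922/55563]
step 1: x' = [-9325434/3473189, 1431325/3473189, 10143975/3473189], P' = [231723412/65990591 58438548/65990591 -381712556/65990591; 58438548/65990591 143912632/65990591 -461275246/65990591; -381712556/65990591 -461275246/65990591 1780214961/65990591]

step 0: x̄ = F·x = [14, 9, -7]
step 0: P̄ = F·P·Fᵀ + Q = [44 -16 18; -16 84 -39; 18 -39 35]
step 0: y = z − H·x̄ = [37, 3]
step 0: S = H·P̄·Hᵀ + R = [543 -183; -183 164]
step 0: K = P̄·Hᵀ·S⁻¹ = [-13276/55563 -11714/18521; -14008/55563 6083/18521; 65/55563 -6413/18521]
step 0: x' = x̄ + K·y = [181244/55563, 36518/55563, -444253/55563]
step 0: P' = (I − K·H)·P̄ = [150388/55563 9820/55563 -153296/55563; 9820/55563 82816/55563 -230252/55563; -153296/55563 -230252/55563 843922/55563]
step 1: x̄ = F·x = [-1324030/55563, 1041961/55563, -344774/55563]
step 1: P̄ = F·P·Fᵀ + Q = [7677700/55563 -4800484/55563 3028856/55563; -4800484/55563 3596764/55563 -2535308/55563; 3028856/55563 -2535308/55563 3000754/55563]
step 1: y = z − H·x̄ = [467172/18521, -2199302/55563]
step 1: S = H·P̄·Hᵀ + R = [1734472/18521 -2383132/18521; -2383132/18521 21097684/55563]
step 1: K = P̄·Hᵀ·S⁻¹ = [-12663250/65990591 -2280064/3473189; -14450599/65990591 1124659/3473189; -14676667/131981182 -2093755/6946378]
step 1: x' = x̄ + K·y = [-9325434/3473189, 1431325/3473189, 10143975/3473189]
step 1: P' = (I − K·H)·P̄ = [231723412/65990591 58438548/65990591 -381712556/65990591; 58438548/65990591 143912632/65990591 -461275246/65990591; -381712556/65990591 -461275246/65990591 1780214961/65990591]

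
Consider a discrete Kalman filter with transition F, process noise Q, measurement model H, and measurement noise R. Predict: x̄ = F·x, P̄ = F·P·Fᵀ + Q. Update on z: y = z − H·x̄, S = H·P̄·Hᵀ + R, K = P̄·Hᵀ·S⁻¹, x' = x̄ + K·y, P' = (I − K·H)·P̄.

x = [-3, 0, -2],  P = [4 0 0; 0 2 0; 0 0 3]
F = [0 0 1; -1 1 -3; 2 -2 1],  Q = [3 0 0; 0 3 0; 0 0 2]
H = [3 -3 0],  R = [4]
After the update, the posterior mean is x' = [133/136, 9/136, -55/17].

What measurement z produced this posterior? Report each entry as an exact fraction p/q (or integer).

x̄ = F·x = [-2, 9, -8]
P̄ = F·P·Fᵀ + Q = [6 -9 3; -9 36 -21; 3 -21 29]
S = H·P̄·Hᵀ + R = [544]
K = P̄·Hᵀ·S⁻¹ = [45/544; -135/544; 9/68]
x' − x̄ = [405/136, -1215/136, 81/17] = K·y
y = (KᵀK)⁻¹·Kᵀ·(x' − x̄) = [36]
z = y + H·x̄ = [36] + [-33] = [3]

z = [3]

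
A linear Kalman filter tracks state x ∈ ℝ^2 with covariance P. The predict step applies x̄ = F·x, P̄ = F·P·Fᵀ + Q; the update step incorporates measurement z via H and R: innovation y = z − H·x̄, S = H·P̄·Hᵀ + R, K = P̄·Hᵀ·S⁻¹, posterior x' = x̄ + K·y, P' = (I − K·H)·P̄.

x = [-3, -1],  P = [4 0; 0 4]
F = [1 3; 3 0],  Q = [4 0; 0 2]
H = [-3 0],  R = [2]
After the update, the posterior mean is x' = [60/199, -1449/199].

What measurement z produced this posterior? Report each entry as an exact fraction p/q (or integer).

z = [-1]

x̄ = F·x = [-6, -9]
P̄ = F·P·Fᵀ + Q = [44 12; 12 38]
S = H·P̄·Hᵀ + R = [398]
K = P̄·Hᵀ·S⁻¹ = [-66/199; -18/199]
x' − x̄ = [1254/199, 342/199] = K·y
y = (KᵀK)⁻¹·Kᵀ·(x' − x̄) = [-19]
z = y + H·x̄ = [-19] + [18] = [-1]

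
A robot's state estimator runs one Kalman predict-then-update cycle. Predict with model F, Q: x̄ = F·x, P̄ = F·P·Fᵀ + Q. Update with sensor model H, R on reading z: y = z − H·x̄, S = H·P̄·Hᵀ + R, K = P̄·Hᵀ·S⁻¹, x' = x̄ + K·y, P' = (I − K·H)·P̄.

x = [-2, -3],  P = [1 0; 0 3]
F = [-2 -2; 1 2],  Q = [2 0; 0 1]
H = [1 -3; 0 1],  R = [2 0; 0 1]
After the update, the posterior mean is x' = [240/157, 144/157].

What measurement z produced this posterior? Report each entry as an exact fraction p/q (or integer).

z = [-1, 2]

x̄ = F·x = [10, -8]
P̄ = F·P·Fᵀ + Q = [18 -14; -14 14]
S = H·P̄·Hᵀ + R = [230 -56; -56 15]
K = P̄·Hᵀ·S⁻¹ = [58/157 70/157; -28/157 42/157]
x' − x̄ = [-1330/157, 1400/157] = K·y
y = (KᵀK)⁻¹·Kᵀ·(x' − x̄) = [-35, 10]
z = y + H·x̄ = [-35, 10] + [34, -8] = [-1, 2]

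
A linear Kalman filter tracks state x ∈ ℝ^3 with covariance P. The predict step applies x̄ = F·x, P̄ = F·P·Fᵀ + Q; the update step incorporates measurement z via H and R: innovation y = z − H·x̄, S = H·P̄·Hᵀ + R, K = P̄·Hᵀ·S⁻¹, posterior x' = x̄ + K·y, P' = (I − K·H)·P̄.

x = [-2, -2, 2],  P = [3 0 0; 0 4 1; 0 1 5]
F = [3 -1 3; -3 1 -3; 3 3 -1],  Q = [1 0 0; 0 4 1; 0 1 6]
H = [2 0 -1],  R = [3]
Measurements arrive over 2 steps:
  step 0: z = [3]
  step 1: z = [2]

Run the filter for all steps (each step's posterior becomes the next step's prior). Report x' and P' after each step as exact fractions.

step 0: x̄ = F·x = [2, -2, -14]
step 0: P̄ = F·P·Fᵀ + Q = [71 -70 10; -70 74 -9; 10 -9 68]
step 0: y = z − H·x̄ = [-15]
step 0: S = H·P̄·Hᵀ + R = [315]
step 0: K = P̄·Hᵀ·S⁻¹ = [44/105; -131/315; -16/105]
step 0: x' = x̄ + K·y = [-30/7, 89/21, -82/7]
step 0: P' = (I − K·H)·P̄ = [549/35 -1586/105 1054/35; -1586/105 6149/315 -3041/105; 1054/35 -3041/105 2124/35]
step 1: x̄ = F·x = [-1097/21, 1097/21, 81/7]
step 1: P̄ = F·P·Fᵀ + Q = [477011/315 -476696/315 -31396/105; -476696/315 477956/315 31501/105; -31396/105 31501/105 3666/35]
step 1: y = z − H·x̄ = [2479/21]
step 1: S = H·P̄·Hᵀ + R = [463747/63]
step 1: K = P̄·Hᵀ·S⁻¹ = [209642/463747; -209579/463747; -44274/463747]
step 1: x' = x̄ + K·y = [522479/463747, -515042/463747, 139775/463747]
step 1: P' = (I − K·H)·P̄ = [23231419/2318735 -21960894/2318735 43318208/2318735; -21960894/2318735 32283729/2318735 -40778103/2318735; 43318208/2318735 -40778103/2318735 87300526/2318735]

step 0: x' = [-30/7, 89/21, -82/7], P' = [549/35 -1586/105 1054/35; -1586/105 6149/315 -3041/105; 1054/35 -3041/105 2124/35]
step 1: x' = [522479/463747, -515042/463747, 139775/463747], P' = [23231419/2318735 -21960894/2318735 43318208/2318735; -21960894/2318735 32283729/2318735 -40778103/2318735; 43318208/2318735 -40778103/2318735 87300526/2318735]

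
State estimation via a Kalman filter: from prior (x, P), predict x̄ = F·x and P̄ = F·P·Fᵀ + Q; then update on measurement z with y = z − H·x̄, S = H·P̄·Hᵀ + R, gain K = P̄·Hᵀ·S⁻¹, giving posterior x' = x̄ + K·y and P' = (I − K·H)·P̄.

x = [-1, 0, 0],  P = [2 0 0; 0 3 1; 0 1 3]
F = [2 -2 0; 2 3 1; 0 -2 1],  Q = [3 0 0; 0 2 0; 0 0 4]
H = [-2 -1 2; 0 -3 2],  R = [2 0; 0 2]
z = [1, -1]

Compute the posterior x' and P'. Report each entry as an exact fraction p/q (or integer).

x' = [-13879/10807, -2590/10807, -9312/10807]
P' = [39037/10807 31526/10807 49774/10807; 31526/10807 34530/10807 48958/10807; 49774/10807 48958/10807 74553/10807]

x̄ = F·x = [-2, -2, 0]
P̄ = F·P·Fᵀ + Q = [23 -12 10; -12 46 -14; 10 -14 15]
y = z − H·x̄ = [-5, -7]
S = H·P̄·Hᵀ + R = [128 198; 198 644]
K = P̄·Hᵀ·S⁻¹ = [-5026/10807 2485/10807; 167/10807 -2837/10807; 300/10807 1116/10807]
x' = x̄ + K·y = [-13879/10807, -2590/10807, -9312/10807]
P' = (I − K·H)·P̄ = [39037/10807 31526/10807 49774/10807; 31526/10807 34530/10807 48958/10807; 49774/10807 48958/10807 74553/10807]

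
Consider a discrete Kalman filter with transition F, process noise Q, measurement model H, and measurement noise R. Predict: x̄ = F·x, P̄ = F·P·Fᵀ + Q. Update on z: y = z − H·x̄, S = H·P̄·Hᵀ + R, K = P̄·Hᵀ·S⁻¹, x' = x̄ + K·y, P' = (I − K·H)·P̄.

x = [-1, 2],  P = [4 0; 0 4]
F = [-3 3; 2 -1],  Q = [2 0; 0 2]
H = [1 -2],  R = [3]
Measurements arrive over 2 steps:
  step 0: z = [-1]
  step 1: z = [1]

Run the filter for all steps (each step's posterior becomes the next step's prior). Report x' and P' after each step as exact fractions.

step 0: x' = [51/103, 68/103], P' = [1550/309 556/309; 556/309 398/309]
step 1: x' = [15843/16999, -398/16999], P' = [53470/16999 17174/16999; 17174/16999 16324/16999]

step 0: x̄ = F·x = [9, -4]
step 0: P̄ = F·P·Fᵀ + Q = [74 -36; -36 22]
step 0: y = z − H·x̄ = [-18]
step 0: S = H·P̄·Hᵀ + R = [309]
step 0: K = P̄·Hᵀ·S⁻¹ = [146/309; -80/309]
step 0: x' = x̄ + K·y = [51/103, 68/103]
step 0: P' = (I − K·H)·P̄ = [1550/309 556/309; 556/309 398/309]
step 1: x̄ = F·x = [51/103, 34/103]
step 1: P̄ = F·P·Fᵀ + Q = [2714/103 -1830/103; -1830/103 1664/103]
step 1: y = z − H·x̄ = [120/103]
step 1: S = H·P̄·Hᵀ + R = [16999/103]
step 1: K = P̄·Hᵀ·S⁻¹ = [6374/16999; -5158/16999]
step 1: x' = x̄ + K·y = [15843/16999, -398/16999]
step 1: P' = (I − K·H)·P̄ = [53470/16999 17174/16999; 17174/16999 16324/16999]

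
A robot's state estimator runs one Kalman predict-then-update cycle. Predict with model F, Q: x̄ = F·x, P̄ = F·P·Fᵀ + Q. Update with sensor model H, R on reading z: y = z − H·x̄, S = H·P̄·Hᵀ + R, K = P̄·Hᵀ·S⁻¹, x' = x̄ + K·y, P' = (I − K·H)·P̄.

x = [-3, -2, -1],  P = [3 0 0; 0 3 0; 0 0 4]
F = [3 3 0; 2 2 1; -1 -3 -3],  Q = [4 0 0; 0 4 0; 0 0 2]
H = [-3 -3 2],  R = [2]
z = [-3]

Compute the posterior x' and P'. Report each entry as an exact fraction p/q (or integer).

x̄ = F·x = [-15, -11, 12]
P̄ = F·P·Fᵀ + Q = [58 36 -36; 36 32 -36; -36 -36 68]
y = z − H·x̄ = [-105]
S = H·P̄·Hᵀ + R = [2596]
K = P̄·Hᵀ·S⁻¹ = [-3/22; -69/649; 8/59]
x' = x̄ + K·y = [-15/22, 106/649, -132/59]
P' = (I − K·H)·P̄ = [107/11 -18/11 12; -18/11 1724/649 84/59; 12 84/59 1196/59]

x' = [-15/22, 106/649, -132/59]
P' = [107/11 -18/11 12; -18/11 1724/649 84/59; 12 84/59 1196/59]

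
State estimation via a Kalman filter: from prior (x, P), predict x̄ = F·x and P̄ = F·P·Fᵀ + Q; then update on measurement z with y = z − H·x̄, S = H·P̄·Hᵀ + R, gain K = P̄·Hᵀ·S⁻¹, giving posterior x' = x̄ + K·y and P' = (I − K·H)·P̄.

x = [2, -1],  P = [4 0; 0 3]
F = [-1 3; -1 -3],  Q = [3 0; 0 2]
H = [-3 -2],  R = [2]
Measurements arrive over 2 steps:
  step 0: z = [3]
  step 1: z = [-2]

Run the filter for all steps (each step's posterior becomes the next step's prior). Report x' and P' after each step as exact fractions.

step 0: x' = [-65/41, 67/82], P' = [610/41 -901/41; -901/41 5403/164]
step 1: x' = [-10802/14921, 156078/74605], P' = [251186/44763 -351344/44763; -351344/44763 2556061/223815]

step 0: x̄ = F·x = [-5, 1]
step 0: P̄ = F·P·Fᵀ + Q = [34 -23; -23 33]
step 0: y = z − H·x̄ = [-10]
step 0: S = H·P̄·Hᵀ + R = [164]
step 0: K = P̄·Hᵀ·S⁻¹ = [-14/41; 3/164]
step 0: x' = x̄ + K·y = [-65/41, 67/82]
step 0: P' = (I − K·H)·P̄ = [610/41 -901/41; -901/41 5403/164]
step 1: x̄ = F·x = [331/82, -71/82]
step 1: P̄ = F·P·Fᵀ + Q = [73183/164 -46187/164; -46187/164 29771/164]
step 1: y = z − H·x̄ = [687/82]
step 1: S = H·P̄·Hᵀ + R = [223815/164]
step 1: K = P̄·Hᵀ·S⁻¹ = [-25435/44763; 79019/223815]
step 1: x' = x̄ + K·y = [-10802/14921, 156078/74605]
step 1: P' = (I − K·H)·P̄ = [251186/44763 -351344/44763; -351344/44763 2556061/223815]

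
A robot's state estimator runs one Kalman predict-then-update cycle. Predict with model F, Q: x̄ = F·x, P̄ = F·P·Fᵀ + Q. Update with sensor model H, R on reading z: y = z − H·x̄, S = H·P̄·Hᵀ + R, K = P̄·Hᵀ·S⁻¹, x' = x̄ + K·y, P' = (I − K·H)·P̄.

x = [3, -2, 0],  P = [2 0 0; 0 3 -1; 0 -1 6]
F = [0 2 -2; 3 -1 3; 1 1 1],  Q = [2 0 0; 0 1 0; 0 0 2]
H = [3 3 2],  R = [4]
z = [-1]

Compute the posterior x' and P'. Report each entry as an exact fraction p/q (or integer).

x̄ = F·x = [-4, 11, 1]
P̄ = F·P·Fᵀ + Q = [46 -50 -6; -50 82 19; -6 19 11]
y = z − H·x̄ = [-24]
S = H·P̄·Hᵀ + R = [456]
K = P̄·Hᵀ·S⁻¹ = [-1/19; 67/228; 61/456]
x' = x̄ + K·y = [-52/19, 75/19, -42/19]
P' = (I − K·H)·P̄ = [850/19 -816/19 -53/19; -816/19 4859/114 245/228; -53/19 245/228 1295/456]

x' = [-52/19, 75/19, -42/19]
P' = [850/19 -816/19 -53/19; -816/19 4859/114 245/228; -53/19 245/228 1295/456]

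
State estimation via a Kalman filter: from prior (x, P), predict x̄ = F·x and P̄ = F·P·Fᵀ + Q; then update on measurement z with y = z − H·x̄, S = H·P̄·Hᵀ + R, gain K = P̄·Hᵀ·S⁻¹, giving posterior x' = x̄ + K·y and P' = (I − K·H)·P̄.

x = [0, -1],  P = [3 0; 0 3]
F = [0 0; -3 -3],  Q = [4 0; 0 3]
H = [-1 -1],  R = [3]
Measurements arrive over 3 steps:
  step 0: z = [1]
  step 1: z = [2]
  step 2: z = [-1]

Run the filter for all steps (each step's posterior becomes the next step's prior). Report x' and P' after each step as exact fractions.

step 0: x̄ = F·x = [0, 3]
step 0: P̄ = F·P·Fᵀ + Q = [4 0; 0 57]
step 0: y = z − H·x̄ = [4]
step 0: S = H·P̄·Hᵀ + R = [64]
step 0: K = P̄·Hᵀ·S⁻¹ = [-1/16; -57/64]
step 0: x' = x̄ + K·y = [-1/4, -9/16]
step 0: P' = (I − K·H)·P̄ = [15/4 -57/16; -57/16 399/64]
step 1: x̄ = F·x = [0, 39/16]
step 1: P̄ = F·P·Fᵀ + Q = [4 0; 0 1839/64]
step 1: y = z − H·x̄ = [71/16]
step 1: S = H·P̄·Hᵀ + R = [2287/64]
step 1: K = P̄·Hᵀ·S⁻¹ = [-256/2287; -1839/2287]
step 1: x' = x̄ + K·y = [-1136/2287, -2586/2287]
step 1: P' = (I − K·H)·P̄ = [8124/2287 -7356/2287; -7356/2287 12873/2287]
step 2: x̄ = F·x = [0, 11166/2287]
step 2: P̄ = F·P·Fᵀ + Q = [4 0; 0 63426/2287]
step 2: y = z − H·x̄ = [8879/2287]
step 2: S = H·P̄·Hᵀ + R = [79435/2287]
step 2: K = P̄·Hᵀ·S⁻¹ = [-9148/79435; -63426/79435]
step 2: x' = x̄ + K·y = [-35516/79435, 141588/79435]
step 2: P' = (I − K·H)·P̄ = [281148/79435 -253704/79435; -253704/79435 443982/79435]

step 0: x' = [-1/4, -9/16], P' = [15/4 -57/16; -57/16 399/64]
step 1: x' = [-1136/2287, -2586/2287], P' = [8124/2287 -7356/2287; -7356/2287 12873/2287]
step 2: x' = [-35516/79435, 141588/79435], P' = [281148/79435 -253704/79435; -253704/79435 443982/79435]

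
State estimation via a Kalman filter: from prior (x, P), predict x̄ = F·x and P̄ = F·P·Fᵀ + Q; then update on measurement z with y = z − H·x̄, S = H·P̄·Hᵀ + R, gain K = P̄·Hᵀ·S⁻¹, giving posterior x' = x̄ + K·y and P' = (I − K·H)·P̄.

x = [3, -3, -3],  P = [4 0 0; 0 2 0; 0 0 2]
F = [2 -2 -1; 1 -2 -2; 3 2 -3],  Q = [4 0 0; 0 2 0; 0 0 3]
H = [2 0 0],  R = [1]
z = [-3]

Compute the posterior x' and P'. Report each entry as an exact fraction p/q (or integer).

x' = [-15/11, 45/11, 0]
P' = [30/121 20/121 2/11; 20/121 1062/121 16/11; 2/11 16/11 49]

x̄ = F·x = [15, 15, 12]
P̄ = F·P·Fᵀ + Q = [30 20 22; 20 22 16; 22 16 65]
y = z − H·x̄ = [-33]
S = H·P̄·Hᵀ + R = [121]
K = P̄·Hᵀ·S⁻¹ = [60/121; 40/121; 4/11]
x' = x̄ + K·y = [-15/11, 45/11, 0]
P' = (I − K·H)·P̄ = [30/121 20/121 2/11; 20/121 1062/121 16/11; 2/11 16/11 49]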